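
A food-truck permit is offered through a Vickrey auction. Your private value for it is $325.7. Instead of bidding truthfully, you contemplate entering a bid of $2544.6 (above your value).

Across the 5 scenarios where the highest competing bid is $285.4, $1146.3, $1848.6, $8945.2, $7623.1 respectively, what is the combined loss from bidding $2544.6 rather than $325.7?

$2343.5

The deviation costs you only when the competing bid falls strictly between $325.7 and $2544.6; elsewhere both bids give the same outcome.
$285.4: outcomes coincide → loss $0.
$1146.3: truthful payoff $0, deviation payoff −$820.6 → loss $820.6.
$1848.6: truthful payoff $0, deviation payoff −$1522.9 → loss $1522.9.
$8945.2: outcomes coincide → loss $0.
$7623.1: outcomes coincide → loss $0.
Total loss = $820.6 + $1522.9 = $2343.5.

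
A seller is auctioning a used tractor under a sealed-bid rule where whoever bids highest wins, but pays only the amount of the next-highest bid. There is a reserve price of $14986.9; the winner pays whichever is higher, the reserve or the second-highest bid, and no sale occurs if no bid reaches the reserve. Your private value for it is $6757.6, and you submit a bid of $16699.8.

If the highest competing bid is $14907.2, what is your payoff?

−$8229.3

Your bid $16699.8 is the highest and exceeds the reserve.
Price = max(second-highest bid, reserve) = max($14907.2, $14986.9) = $14986.9.
Payoff = $6757.6 − $14986.9 = −$8229.3.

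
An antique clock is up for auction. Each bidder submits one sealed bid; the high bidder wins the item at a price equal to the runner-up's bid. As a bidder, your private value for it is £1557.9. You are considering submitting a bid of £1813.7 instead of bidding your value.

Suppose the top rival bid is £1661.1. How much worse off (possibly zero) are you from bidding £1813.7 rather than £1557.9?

Bidding your value £1557.9: you lose (since £1557.9 < £1661.1). Payoff £0.
Bidding £1813.7: you win and pay £1661.1. Payoff £1557.9 − £1661.1 = −£103.2.
The competing bid £1661.1 lies between your value and your inflated bid, so overbidding wins an item priced above your value.
Loss from deviating = £0 − (−£103.2) = £103.2.
Because the price is fixed by the runner-up's bid, deviating from your value can only change a good outcome into a bad one — never the reverse.

£103.2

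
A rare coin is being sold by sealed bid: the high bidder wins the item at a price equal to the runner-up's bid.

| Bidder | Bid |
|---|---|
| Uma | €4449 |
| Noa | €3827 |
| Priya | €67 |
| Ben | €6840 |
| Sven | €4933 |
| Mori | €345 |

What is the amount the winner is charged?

€4933

Highest bid: Ben at €6840, so Ben wins.
Second-highest bid: Sven at €4933 — that is the price the winner pays.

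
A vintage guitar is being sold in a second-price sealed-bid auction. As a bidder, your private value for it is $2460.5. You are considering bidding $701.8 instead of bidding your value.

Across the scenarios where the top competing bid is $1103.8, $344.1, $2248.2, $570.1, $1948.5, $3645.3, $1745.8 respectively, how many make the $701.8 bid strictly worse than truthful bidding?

The deviation hurts exactly when the highest competing bid lies strictly between $701.8 and $2460.5 — underbidding then forfeits a profitable win.
$1103.8: inside the interval → strictly worse (loss $1356.7).
$344.1: below both → same outcome either way.
$2248.2: inside the interval → strictly worse (loss $212.3).
$570.1: below both → same outcome either way.
$1948.5: inside the interval → strictly worse (loss $512).
$3645.3: above both → same outcome either way.
$1745.8: inside the interval → strictly worse (loss $714.7).
Count: 4.

4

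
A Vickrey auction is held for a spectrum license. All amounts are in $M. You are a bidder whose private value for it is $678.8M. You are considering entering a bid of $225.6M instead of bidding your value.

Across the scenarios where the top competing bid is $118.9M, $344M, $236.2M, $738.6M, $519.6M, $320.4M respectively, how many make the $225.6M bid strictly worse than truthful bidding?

The deviation hurts exactly when the highest competing bid lies strictly between $225.6M and $678.8M — underbidding then forfeits a profitable win.
$118.9M: below both → same outcome either way.
$344M: inside the interval → strictly worse (loss $334.8M).
$236.2M: inside the interval → strictly worse (loss $442.6M).
$738.6M: above both → same outcome either way.
$519.6M: inside the interval → strictly worse (loss $159.2M).
$320.4M: inside the interval → strictly worse (loss $358.4M).
Count: 4.

4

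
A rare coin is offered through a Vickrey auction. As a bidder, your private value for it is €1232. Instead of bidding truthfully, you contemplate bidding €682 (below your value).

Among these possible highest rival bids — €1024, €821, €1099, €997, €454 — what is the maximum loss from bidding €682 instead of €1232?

€1024: truthful gives €208, deviation gives €0 → loss €208.
€821: truthful gives €411, deviation gives €0 → loss €411.
€1099: truthful gives €133, deviation gives €0 → loss €133.
€997: truthful gives €235, deviation gives €0 → loss €235.
€454: same outcome either way → loss €0.
Maximum loss: €411.

€411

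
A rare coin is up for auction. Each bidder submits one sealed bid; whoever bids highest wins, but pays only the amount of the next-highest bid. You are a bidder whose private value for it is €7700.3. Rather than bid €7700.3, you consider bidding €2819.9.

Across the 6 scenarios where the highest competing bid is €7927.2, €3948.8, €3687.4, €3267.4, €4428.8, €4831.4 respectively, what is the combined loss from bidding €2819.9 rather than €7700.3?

The deviation costs you only when the competing bid falls strictly between €2819.9 and €7700.3; elsewhere both bids give the same outcome.
€7927.2: outcomes coincide → loss €0.
€3948.8: truthful payoff €3751.5, deviation payoff €0 → loss €3751.5.
€3687.4: truthful payoff €4012.9, deviation payoff €0 → loss €4012.9.
€3267.4: truthful payoff €4432.9, deviation payoff €0 → loss €4432.9.
€4428.8: truthful payoff €3271.5, deviation payoff €0 → loss €3271.5.
€4831.4: truthful payoff €2868.9, deviation payoff €0 → loss €2868.9.
Total loss = €3751.5 + €4012.9 + €4432.9 + €3271.5 + €2868.9 = €18337.7.

€18337.7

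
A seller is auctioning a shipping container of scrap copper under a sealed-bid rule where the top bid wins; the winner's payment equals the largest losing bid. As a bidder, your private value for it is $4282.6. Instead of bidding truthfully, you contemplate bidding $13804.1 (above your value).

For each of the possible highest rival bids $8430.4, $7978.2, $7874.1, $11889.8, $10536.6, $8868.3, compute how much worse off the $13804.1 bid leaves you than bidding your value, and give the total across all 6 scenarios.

The deviation costs you only when the competing bid falls strictly between $4282.6 and $13804.1; elsewhere both bids give the same outcome.
$8430.4: truthful payoff $0, deviation payoff −$4147.8 → loss $4147.8.
$7978.2: truthful payoff $0, deviation payoff −$3695.6 → loss $3695.6.
$7874.1: truthful payoff $0, deviation payoff −$3591.5 → loss $3591.5.
$11889.8: truthful payoff $0, deviation payoff −$7607.2 → loss $7607.2.
$10536.6: truthful payoff $0, deviation payoff −$6254 → loss $6254.
$8868.3: truthful payoff $0, deviation payoff −$4585.7 → loss $4585.7.
Total loss = $4147.8 + $3695.6 + $3591.5 + $7607.2 + $6254 + $4585.7 = $29881.8.

$29881.8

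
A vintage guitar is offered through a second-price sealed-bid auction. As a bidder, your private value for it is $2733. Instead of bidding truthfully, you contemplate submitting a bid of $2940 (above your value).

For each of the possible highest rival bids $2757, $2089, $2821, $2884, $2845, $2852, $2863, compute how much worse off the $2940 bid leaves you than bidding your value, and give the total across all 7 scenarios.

$624

The deviation costs you only when the competing bid falls strictly between $2733 and $2940; elsewhere both bids give the same outcome.
$2757: truthful payoff $0, deviation payoff −$24 → loss $24.
$2089: outcomes coincide → loss $0.
$2821: truthful payoff $0, deviation payoff −$88 → loss $88.
$2884: truthful payoff $0, deviation payoff −$151 → loss $151.
$2845: truthful payoff $0, deviation payoff −$112 → loss $112.
$2852: truthful payoff $0, deviation payoff −$119 → loss $119.
$2863: truthful payoff $0, deviation payoff −$130 → loss $130.
Total loss = $24 + $88 + $151 + $112 + $119 + $130 = $624.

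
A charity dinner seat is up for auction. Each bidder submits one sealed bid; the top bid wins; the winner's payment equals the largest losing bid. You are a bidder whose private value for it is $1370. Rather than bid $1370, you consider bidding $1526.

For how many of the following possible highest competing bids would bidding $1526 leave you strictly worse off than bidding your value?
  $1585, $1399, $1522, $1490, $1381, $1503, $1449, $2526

The deviation hurts exactly when the highest competing bid lies strictly between $1370 and $1526 — overbidding then wins at a price above your value.
$1585: above both → same outcome either way.
$1399: inside the interval → strictly worse (loss $29).
$1522: inside the interval → strictly worse (loss $152).
$1490: inside the interval → strictly worse (loss $120).
$1381: inside the interval → strictly worse (loss $11).
$1503: inside the interval → strictly worse (loss $133).
$1449: inside the interval → strictly worse (loss $79).
$2526: above both → same outcome either way.
Count: 6.

6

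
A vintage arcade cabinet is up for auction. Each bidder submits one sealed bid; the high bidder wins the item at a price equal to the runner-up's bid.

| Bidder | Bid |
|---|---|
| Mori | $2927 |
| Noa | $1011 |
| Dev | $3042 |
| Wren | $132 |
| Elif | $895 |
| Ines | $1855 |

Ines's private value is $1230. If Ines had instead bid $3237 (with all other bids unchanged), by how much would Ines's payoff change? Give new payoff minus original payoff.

The highest bid among the other bidders is $3042; Ines's bid doesn't change that.
Original bid $1855: Ines is not highest (top rival bid is $3042); payoff $0.
Alternative bid $3237: Ines is highest, pays the top rival bid $3042; payoff $1230 − $3042 = −$1812.
Change in payoff = −$1812 − ($0) = −$1812.

−$1812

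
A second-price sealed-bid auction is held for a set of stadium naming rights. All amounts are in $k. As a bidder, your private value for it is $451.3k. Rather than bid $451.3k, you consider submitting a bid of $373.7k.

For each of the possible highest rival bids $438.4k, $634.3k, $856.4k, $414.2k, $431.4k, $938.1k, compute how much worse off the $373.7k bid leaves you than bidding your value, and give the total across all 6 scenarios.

$69.9k

The deviation costs you only when the competing bid falls strictly between $373.7k and $451.3k; elsewhere both bids give the same outcome.
$438.4k: truthful payoff $12.9k, deviation payoff $0k → loss $12.9k.
$634.3k: outcomes coincide → loss $0k.
$856.4k: outcomes coincide → loss $0k.
$414.2k: truthful payoff $37.1k, deviation payoff $0k → loss $37.1k.
$431.4k: truthful payoff $19.9k, deviation payoff $0k → loss $19.9k.
$938.1k: outcomes coincide → loss $0k.
Total loss = $12.9k + $37.1k + $19.9k = $69.9k.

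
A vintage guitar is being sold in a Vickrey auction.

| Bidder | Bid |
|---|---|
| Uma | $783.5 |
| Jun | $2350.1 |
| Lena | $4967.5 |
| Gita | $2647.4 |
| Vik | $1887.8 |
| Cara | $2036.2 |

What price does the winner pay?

Highest bid: Lena at $4967.5, so Lena wins.
Second-highest bid: Gita at $2647.4 — that is the price the winner pays.

$2647.4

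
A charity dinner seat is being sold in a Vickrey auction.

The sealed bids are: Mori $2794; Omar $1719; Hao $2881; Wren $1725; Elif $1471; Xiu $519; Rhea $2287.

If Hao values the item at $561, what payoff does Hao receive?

−$2233

Highest bid: Hao at $2881, so Hao wins.
Second-highest bid: Mori at $2794 — that is the price the winner pays.
Hao's payoff = value − price = $561 − $2794 = −$2233.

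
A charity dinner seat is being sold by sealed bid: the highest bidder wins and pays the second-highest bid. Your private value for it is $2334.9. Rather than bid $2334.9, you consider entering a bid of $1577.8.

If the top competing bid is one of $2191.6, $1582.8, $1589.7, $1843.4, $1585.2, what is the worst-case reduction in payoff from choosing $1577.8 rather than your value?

$2191.6: truthful gives $143.3, deviation gives $0 → loss $143.3.
$1582.8: truthful gives $752.1, deviation gives $0 → loss $752.1.
$1589.7: truthful gives $745.2, deviation gives $0 → loss $745.2.
$1843.4: truthful gives $491.5, deviation gives $0 → loss $491.5.
$1585.2: truthful gives $749.7, deviation gives $0 → loss $749.7.
Maximum loss: $752.1.

$752.1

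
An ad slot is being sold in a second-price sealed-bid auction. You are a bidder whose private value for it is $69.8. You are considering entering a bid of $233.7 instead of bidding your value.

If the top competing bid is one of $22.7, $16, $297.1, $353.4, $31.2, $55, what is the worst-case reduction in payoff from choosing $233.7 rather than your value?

$22.7: same outcome either way → loss $0.
$16: same outcome either way → loss $0.
$297.1: same outcome either way → loss $0.
$353.4: same outcome either way → loss $0.
$31.2: same outcome either way → loss $0.
$55: same outcome either way → loss $0.
Maximum loss: $0.

$0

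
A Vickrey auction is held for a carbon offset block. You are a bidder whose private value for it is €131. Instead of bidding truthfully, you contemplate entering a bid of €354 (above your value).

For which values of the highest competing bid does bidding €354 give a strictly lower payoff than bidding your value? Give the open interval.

(€131, €354)

If the competing bid is below €131, both bids win at the same price — no difference.
If it is above €354, both bids lose — no difference.
If it lies strictly between €131 and €354, bidding your value loses (payoff 0) while bidding €354 wins at a price above your value (payoff negative).
So the deviation strictly hurts on the open interval (€131, €354).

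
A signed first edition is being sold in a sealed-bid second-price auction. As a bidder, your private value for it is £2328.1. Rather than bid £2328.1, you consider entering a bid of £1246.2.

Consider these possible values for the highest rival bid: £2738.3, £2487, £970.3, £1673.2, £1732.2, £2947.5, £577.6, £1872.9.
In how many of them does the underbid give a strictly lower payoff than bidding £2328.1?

3

The deviation hurts exactly when the highest competing bid lies strictly between £1246.2 and £2328.1 — underbidding then forfeits a profitable win.
£2738.3: above both → same outcome either way.
£2487: above both → same outcome either way.
£970.3: below both → same outcome either way.
£1673.2: inside the interval → strictly worse (loss £654.9).
£1732.2: inside the interval → strictly worse (loss £595.9).
£2947.5: above both → same outcome either way.
£577.6: below both → same outcome either way.
£1872.9: inside the interval → strictly worse (loss £455.2).
Count: 3.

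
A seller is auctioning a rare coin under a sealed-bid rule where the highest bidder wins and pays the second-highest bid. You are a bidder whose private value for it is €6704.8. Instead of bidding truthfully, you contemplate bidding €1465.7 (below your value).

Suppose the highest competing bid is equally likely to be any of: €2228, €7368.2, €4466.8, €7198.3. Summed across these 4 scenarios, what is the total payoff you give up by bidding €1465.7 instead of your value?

€6714.8

The deviation costs you only when the competing bid falls strictly between €1465.7 and €6704.8; elsewhere both bids give the same outcome.
€2228: truthful payoff €4476.8, deviation payoff €0 → loss €4476.8.
€7368.2: outcomes coincide → loss €0.
€4466.8: truthful payoff €2238, deviation payoff €0 → loss €2238.
€7198.3: outcomes coincide → loss €0.
Total loss = €4476.8 + €2238 = €6714.8.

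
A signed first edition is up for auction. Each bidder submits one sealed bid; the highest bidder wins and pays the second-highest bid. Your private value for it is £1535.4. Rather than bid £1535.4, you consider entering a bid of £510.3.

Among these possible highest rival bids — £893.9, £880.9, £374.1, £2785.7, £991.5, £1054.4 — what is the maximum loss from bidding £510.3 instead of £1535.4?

£654.5

£893.9: truthful gives £641.5, deviation gives £0 → loss £641.5.
£880.9: truthful gives £654.5, deviation gives £0 → loss £654.5.
£374.1: same outcome either way → loss £0.
£2785.7: same outcome either way → loss £0.
£991.5: truthful gives £543.9, deviation gives £0 → loss £543.9.
£1054.4: truthful gives £481, deviation gives £0 → loss £481.
Maximum loss: £654.5.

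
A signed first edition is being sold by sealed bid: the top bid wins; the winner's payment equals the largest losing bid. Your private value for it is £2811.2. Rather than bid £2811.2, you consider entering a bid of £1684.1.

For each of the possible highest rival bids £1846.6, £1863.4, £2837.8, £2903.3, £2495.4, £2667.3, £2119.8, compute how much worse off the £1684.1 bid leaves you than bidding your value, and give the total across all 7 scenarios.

£3063.5

The deviation costs you only when the competing bid falls strictly between £1684.1 and £2811.2; elsewhere both bids give the same outcome.
£1846.6: truthful payoff £964.6, deviation payoff £0 → loss £964.6.
£1863.4: truthful payoff £947.8, deviation payoff £0 → loss £947.8.
£2837.8: outcomes coincide → loss £0.
£2903.3: outcomes coincide → loss £0.
£2495.4: truthful payoff £315.8, deviation payoff £0 → loss £315.8.
£2667.3: truthful payoff £143.9, deviation payoff £0 → loss £143.9.
£2119.8: truthful payoff £691.4, deviation payoff £0 → loss £691.4.
Total loss = £964.6 + £947.8 + £315.8 + £143.9 + £691.4 = £3063.5.
Truthful bidding weakly dominates here: raising your bid can only win items priced above your value, and lowering it can only forfeit items priced below.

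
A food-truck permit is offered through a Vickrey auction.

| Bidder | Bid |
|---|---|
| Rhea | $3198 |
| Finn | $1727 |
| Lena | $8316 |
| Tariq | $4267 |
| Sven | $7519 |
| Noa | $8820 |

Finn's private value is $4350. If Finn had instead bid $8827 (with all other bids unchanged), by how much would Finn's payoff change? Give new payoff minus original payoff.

−$4470

The highest bid among the other bidders is $8820; Finn's bid doesn't change that.
Original bid $1727: Finn is not highest (top rival bid is $8820); payoff $0.
Alternative bid $8827: Finn is highest, pays the top rival bid $8820; payoff $4350 − $8820 = −$4470.
Change in payoff = −$4470 − ($0) = −$4470.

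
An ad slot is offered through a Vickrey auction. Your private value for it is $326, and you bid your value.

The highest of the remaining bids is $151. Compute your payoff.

Your bid $326 exceeds the highest competing bid $151, so you win.
In a second-price auction the winner pays the second-highest bid, $151.
Payoff = value − price = $326 − $151 = $175.

$175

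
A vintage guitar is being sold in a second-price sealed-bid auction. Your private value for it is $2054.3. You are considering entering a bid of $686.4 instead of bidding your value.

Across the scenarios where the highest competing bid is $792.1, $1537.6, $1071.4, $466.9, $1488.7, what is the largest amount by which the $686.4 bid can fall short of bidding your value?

$1262.2

$792.1: truthful gives $1262.2, deviation gives $0 → loss $1262.2.
$1537.6: truthful gives $516.7, deviation gives $0 → loss $516.7.
$1071.4: truthful gives $982.9, deviation gives $0 → loss $982.9.
$466.9: same outcome either way → loss $0.
$1488.7: truthful gives $565.6, deviation gives $0 → loss $565.6.
Maximum loss: $1262.2.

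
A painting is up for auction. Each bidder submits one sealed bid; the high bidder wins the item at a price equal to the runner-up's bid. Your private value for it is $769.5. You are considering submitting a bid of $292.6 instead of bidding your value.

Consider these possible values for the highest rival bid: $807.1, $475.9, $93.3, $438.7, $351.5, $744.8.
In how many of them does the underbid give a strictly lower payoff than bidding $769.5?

4

The deviation hurts exactly when the highest competing bid lies strictly between $292.6 and $769.5 — underbidding then forfeits a profitable win.
$807.1: above both → same outcome either way.
$475.9: inside the interval → strictly worse (loss $293.6).
$93.3: below both → same outcome either way.
$438.7: inside the interval → strictly worse (loss $330.8).
$351.5: inside the interval → strictly worse (loss $418).
$744.8: inside the interval → strictly worse (loss $24.7).
Count: 4.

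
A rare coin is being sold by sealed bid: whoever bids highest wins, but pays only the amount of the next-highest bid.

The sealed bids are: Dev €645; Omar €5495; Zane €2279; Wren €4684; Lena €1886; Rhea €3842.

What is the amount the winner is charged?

€4684

Highest bid: Omar at €5495, so Omar wins.
Second-highest bid: Wren at €4684 — that is the price the winner pays.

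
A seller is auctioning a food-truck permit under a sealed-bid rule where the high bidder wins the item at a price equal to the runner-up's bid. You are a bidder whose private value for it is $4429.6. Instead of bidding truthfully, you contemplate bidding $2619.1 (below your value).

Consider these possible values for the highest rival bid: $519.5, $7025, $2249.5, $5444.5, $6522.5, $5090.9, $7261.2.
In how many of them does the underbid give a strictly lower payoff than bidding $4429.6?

The deviation hurts exactly when the highest competing bid lies strictly between $2619.1 and $4429.6 — underbidding then forfeits a profitable win.
$519.5: below both → same outcome either way.
$7025: above both → same outcome either way.
$2249.5: below both → same outcome either way.
$5444.5: above both → same outcome either way.
$6522.5: above both → same outcome either way.
$5090.9: above both → same outcome either way.
$7261.2: above both → same outcome either way.
Count: 0.

0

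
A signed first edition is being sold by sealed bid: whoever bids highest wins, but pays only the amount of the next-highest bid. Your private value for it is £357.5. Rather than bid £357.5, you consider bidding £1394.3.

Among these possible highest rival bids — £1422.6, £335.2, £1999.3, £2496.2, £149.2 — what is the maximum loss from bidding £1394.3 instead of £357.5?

£1422.6: same outcome either way → loss £0.
£335.2: same outcome either way → loss £0.
£1999.3: same outcome either way → loss £0.
£2496.2: same outcome either way → loss £0.
£149.2: same outcome either way → loss £0.
Maximum loss: £0.

£0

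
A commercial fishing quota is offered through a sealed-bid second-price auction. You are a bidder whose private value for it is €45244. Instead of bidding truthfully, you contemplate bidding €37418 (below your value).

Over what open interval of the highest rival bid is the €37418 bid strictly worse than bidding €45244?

(€37418, €45244)

If the competing bid is below €37418, both bids win at the same price — no difference.
If it is above €45244, both bids lose — no difference.
If it lies strictly between €37418 and €45244, bidding your value wins at a price below your value (positive payoff) while bidding €37418 loses (payoff 0).
So the deviation strictly hurts on the open interval (€37418, €45244).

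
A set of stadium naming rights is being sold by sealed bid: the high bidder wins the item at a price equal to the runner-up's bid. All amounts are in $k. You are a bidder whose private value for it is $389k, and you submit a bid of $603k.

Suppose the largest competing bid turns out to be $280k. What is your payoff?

Your bid $603k exceeds the highest competing bid $280k, so you win.
In a second-price auction the winner pays the second-highest bid, $280k.
Payoff = value − price = $389k − $280k = $109k.

$109k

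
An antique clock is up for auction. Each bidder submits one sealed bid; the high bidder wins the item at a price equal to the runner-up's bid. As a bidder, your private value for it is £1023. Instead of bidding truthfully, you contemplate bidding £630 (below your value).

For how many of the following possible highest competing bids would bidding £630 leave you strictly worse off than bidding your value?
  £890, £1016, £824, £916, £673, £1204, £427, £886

6

The deviation hurts exactly when the highest competing bid lies strictly between £630 and £1023 — underbidding then forfeits a profitable win.
£890: inside the interval → strictly worse (loss £133).
£1016: inside the interval → strictly worse (loss £7).
£824: inside the interval → strictly worse (loss £199).
£916: inside the interval → strictly worse (loss £107).
£673: inside the interval → strictly worse (loss £350).
£1204: above both → same outcome either way.
£427: below both → same outcome either way.
£886: inside the interval → strictly worse (loss £137).
Count: 6.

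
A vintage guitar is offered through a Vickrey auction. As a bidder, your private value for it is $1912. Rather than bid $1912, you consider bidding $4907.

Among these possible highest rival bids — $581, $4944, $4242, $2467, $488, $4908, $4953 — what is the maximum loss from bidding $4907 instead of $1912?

$581: same outcome either way → loss $0.
$4944: same outcome either way → loss $0.
$4242: truthful gives $0, deviation gives −$2330 → loss $2330.
$2467: truthful gives $0, deviation gives −$555 → loss $555.
$488: same outcome either way → loss $0.
$4908: same outcome either way → loss $0.
$4953: same outcome either way → loss $0.
Maximum loss: $2330.

$2330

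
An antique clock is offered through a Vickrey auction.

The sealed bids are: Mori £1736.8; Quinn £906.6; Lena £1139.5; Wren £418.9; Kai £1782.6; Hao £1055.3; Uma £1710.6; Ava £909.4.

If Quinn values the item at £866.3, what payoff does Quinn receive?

£0

Highest bid: Kai at £1782.6, so Kai wins.
Second-highest bid: Mori at £1736.8 — that is the price the winner pays.
Quinn did not win, so Quinn pays nothing and receives nothing: payoff £0.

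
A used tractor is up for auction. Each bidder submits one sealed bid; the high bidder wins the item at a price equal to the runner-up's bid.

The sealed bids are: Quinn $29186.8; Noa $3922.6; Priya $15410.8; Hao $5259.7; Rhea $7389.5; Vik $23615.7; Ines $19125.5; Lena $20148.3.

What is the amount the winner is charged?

$23615.7

Highest bid: Quinn at $29186.8, so Quinn wins.
Second-highest bid: Vik at $23615.7 — that is the price the winner pays.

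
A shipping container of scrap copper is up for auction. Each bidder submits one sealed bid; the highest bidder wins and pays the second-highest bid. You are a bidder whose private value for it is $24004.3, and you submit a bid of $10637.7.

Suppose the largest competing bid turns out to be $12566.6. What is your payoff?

$0

Your bid $10637.7 is below the highest competing bid $12566.6, so you lose.
A losing bidder pays nothing and receives nothing: payoff = $0.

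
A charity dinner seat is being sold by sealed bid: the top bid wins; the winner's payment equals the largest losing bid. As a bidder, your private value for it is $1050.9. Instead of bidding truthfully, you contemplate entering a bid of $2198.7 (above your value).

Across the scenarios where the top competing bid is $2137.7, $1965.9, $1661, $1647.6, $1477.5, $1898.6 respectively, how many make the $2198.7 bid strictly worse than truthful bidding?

6

The deviation hurts exactly when the highest competing bid lies strictly between $1050.9 and $2198.7 — overbidding then wins at a price above your value.
$2137.7: inside the interval → strictly worse (loss $1086.8).
$1965.9: inside the interval → strictly worse (loss $915).
$1661: inside the interval → strictly worse (loss $610.1).
$1647.6: inside the interval → strictly worse (loss $596.7).
$1477.5: inside the interval → strictly worse (loss $426.6).
$1898.6: inside the interval → strictly worse (loss $847.7).
Count: 6.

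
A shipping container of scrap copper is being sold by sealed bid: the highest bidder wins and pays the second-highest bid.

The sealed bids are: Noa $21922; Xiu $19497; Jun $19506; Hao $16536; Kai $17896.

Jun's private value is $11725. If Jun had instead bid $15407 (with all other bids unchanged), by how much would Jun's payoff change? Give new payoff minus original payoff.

The highest bid among the other bidders is $21922; Jun's bid doesn't change that.
Original bid $19506: Jun is not highest (top rival bid is $21922); payoff $0.
Alternative bid $15407: Jun is not highest (top rival bid is $21922); payoff $0.
Change in payoff = $0 − ($0) = $0.

$0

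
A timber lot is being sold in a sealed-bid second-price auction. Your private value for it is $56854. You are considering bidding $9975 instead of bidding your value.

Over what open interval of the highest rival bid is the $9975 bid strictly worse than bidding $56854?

($9975, $56854)

If the competing bid is below $9975, both bids win at the same price — no difference.
If it is above $56854, both bids lose — no difference.
If it lies strictly between $9975 and $56854, bidding your value wins at a price below your value (positive payoff) while bidding $9975 loses (payoff 0).
So the deviation strictly hurts on the open interval ($9975, $56854).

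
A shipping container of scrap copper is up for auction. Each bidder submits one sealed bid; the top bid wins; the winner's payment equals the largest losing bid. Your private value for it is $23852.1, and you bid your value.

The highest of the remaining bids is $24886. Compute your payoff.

$0

Your bid $23852.1 is below the highest competing bid $24886, so you lose.
A losing bidder pays nothing and receives nothing: payoff = $0.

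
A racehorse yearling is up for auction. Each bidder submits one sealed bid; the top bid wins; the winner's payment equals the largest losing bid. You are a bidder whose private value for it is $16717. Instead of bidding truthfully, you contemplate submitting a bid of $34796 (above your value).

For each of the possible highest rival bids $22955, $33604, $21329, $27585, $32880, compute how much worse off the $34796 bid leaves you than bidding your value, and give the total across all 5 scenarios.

The deviation costs you only when the competing bid falls strictly between $16717 and $34796; elsewhere both bids give the same outcome.
$22955: truthful payoff $0, deviation payoff −$6238 → loss $6238.
$33604: truthful payoff $0, deviation payoff −$16887 → loss $16887.
$21329: truthful payoff $0, deviation payoff −$4612 → loss $4612.
$27585: truthful payoff $0, deviation payoff −$10868 → loss $10868.
$32880: truthful payoff $0, deviation payoff −$16163 → loss $16163.
Total loss = $6238 + $16887 + $4612 + $10868 + $16163 = $54768.

$54768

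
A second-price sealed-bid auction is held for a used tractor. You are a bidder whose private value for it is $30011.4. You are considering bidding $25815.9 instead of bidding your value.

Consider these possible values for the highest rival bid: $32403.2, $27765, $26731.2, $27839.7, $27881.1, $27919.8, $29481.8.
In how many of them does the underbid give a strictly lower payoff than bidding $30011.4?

The deviation hurts exactly when the highest competing bid lies strictly between $25815.9 and $30011.4 — underbidding then forfeits a profitable win.
$32403.2: above both → same outcome either way.
$27765: inside the interval → strictly worse (loss $2246.4).
$26731.2: inside the interval → strictly worse (loss $3280.2).
$27839.7: inside the interval → strictly worse (loss $2171.7).
$27881.1: inside the interval → strictly worse (loss $2130.3).
$27919.8: inside the interval → strictly worse (loss $2091.6).
$29481.8: inside the interval → strictly worse (loss $529.6).
Count: 6.

6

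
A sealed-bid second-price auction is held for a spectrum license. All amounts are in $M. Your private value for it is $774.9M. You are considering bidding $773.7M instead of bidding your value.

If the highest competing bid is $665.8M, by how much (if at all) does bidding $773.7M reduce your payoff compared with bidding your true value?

$0M

Bidding your value $774.9M: you win (since $774.9M > $665.8M) and pay $665.8M. Payoff $109.1M.
Bidding $773.7M: you win and pay $665.8M. Payoff $774.9M − $665.8M = $109.1M.
Difference = $109.1M − $109.1M = $0M; both bids lead to the same outcome because the competing bid is below both your value and your alternative bid.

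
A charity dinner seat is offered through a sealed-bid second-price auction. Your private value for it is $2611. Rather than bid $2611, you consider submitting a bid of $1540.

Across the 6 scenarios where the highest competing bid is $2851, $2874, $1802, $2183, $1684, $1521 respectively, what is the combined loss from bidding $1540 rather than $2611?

$2164

The deviation costs you only when the competing bid falls strictly between $1540 and $2611; elsewhere both bids give the same outcome.
$2851: outcomes coincide → loss $0.
$2874: outcomes coincide → loss $0.
$1802: truthful payoff $809, deviation payoff $0 → loss $809.
$2183: truthful payoff $428, deviation payoff $0 → loss $428.
$1684: truthful payoff $927, deviation payoff $0 → loss $927.
$1521: outcomes coincide → loss $0.
Total loss = $809 + $428 + $927 = $2164.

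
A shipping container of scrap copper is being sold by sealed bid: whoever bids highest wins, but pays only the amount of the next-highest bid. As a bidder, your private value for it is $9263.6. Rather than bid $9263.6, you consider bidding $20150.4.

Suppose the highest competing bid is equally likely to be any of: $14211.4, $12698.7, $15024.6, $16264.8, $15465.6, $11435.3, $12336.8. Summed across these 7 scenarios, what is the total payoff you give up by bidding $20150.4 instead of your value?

$32592

The deviation costs you only when the competing bid falls strictly between $9263.6 and $20150.4; elsewhere both bids give the same outcome.
$14211.4: truthful payoff $0, deviation payoff −$4947.8 → loss $4947.8.
$12698.7: truthful payoff $0, deviation payoff −$3435.1 → loss $3435.1.
$15024.6: truthful payoff $0, deviation payoff −$5761 → loss $5761.
$16264.8: truthful payoff $0, deviation payoff −$7001.2 → loss $7001.2.
$15465.6: truthful payoff $0, deviation payoff −$6202 → loss $6202.
$11435.3: truthful payoff $0, deviation payoff −$2171.7 → loss $2171.7.
$12336.8: truthful payoff $0, deviation payoff −$3073.2 → loss $3073.2.
Total loss = $4947.8 + $3435.1 + $5761 + $7001.2 + $6202 + $2171.7 + $3073.2 = $32592.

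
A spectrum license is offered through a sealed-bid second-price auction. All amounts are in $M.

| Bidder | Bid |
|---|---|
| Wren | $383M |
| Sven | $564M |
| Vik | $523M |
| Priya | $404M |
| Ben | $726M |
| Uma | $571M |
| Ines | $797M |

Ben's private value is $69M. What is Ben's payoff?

$0M

Highest bid: Ines at $797M, so Ines wins.
Second-highest bid: Ben at $726M — that is the price the winner pays.
Ben did not win, so Ben pays nothing and receives nothing: payoff $0M.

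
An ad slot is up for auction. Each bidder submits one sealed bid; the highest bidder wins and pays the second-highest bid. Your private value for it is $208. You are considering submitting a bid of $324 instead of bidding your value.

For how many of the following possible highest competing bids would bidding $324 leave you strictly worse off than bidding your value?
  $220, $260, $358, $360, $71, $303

The deviation hurts exactly when the highest competing bid lies strictly between $208 and $324 — overbidding then wins at a price above your value.
$220: inside the interval → strictly worse (loss $12).
$260: inside the interval → strictly worse (loss $52).
$358: above both → same outcome either way.
$360: above both → same outcome either way.
$71: below both → same outcome either way.
$303: inside the interval → strictly worse (loss $95).
Count: 3.

3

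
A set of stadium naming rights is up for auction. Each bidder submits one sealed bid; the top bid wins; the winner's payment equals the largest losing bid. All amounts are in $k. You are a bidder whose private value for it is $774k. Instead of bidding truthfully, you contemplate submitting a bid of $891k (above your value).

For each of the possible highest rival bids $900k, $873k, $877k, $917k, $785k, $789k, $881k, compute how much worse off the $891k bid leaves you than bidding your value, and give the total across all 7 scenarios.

$335k

The deviation costs you only when the competing bid falls strictly between $774k and $891k; elsewhere both bids give the same outcome.
$900k: outcomes coincide → loss $0k.
$873k: truthful payoff $0k, deviation payoff −$99k → loss $99k.
$877k: truthful payoff $0k, deviation payoff −$103k → loss $103k.
$917k: outcomes coincide → loss $0k.
$785k: truthful payoff $0k, deviation payoff −$11k → loss $11k.
$789k: truthful payoff $0k, deviation payoff −$15k → loss $15k.
$881k: truthful payoff $0k, deviation payoff −$107k → loss $107k.
Total loss = $99k + $103k + $11k + $15k + $107k = $335k.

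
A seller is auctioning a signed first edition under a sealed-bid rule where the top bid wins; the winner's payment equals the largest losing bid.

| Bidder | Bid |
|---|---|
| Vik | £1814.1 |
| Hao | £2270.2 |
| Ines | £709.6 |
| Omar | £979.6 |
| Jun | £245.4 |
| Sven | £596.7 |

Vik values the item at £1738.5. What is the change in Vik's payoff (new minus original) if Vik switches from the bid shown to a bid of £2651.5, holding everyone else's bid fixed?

−£531.7

The highest bid among the other bidders is £2270.2; Vik's bid doesn't change that.
Original bid £1814.1: Vik is not highest (top rival bid is £2270.2); payoff £0.
Alternative bid £2651.5: Vik is highest, pays the top rival bid £2270.2; payoff £1738.5 − £2270.2 = −£531.7.
Change in payoff = −£531.7 − (£0) = −£531.7.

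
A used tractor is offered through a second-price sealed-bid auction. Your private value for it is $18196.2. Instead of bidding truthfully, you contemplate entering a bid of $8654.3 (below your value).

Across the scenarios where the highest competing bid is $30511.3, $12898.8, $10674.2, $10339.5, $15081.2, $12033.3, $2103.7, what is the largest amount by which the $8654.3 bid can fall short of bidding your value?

$7856.7

$30511.3: same outcome either way → loss $0.
$12898.8: truthful gives $5297.4, deviation gives $0 → loss $5297.4.
$10674.2: truthful gives $7522, deviation gives $0 → loss $7522.
$10339.5: truthful gives $7856.7, deviation gives $0 → loss $7856.7.
$15081.2: truthful gives $3115, deviation gives $0 → loss $3115.
$12033.3: truthful gives $6162.9, deviation gives $0 → loss $6162.9.
$2103.7: same outcome either way → loss $0.
Maximum loss: $7856.7.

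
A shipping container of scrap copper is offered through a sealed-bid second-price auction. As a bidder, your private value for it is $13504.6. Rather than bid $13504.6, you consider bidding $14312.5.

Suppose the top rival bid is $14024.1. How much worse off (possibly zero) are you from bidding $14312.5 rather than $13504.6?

Bidding your value $13504.6: you lose (since $13504.6 < $14024.1). Payoff $0.
Bidding $14312.5: you win and pay $14024.1. Payoff $13504.6 − $14024.1 = −$519.5.
The competing bid $14024.1 lies between your value and your inflated bid, so overbidding wins an item priced above your value.
Loss from deviating = $0 − (−$519.5) = $519.5.
Because the price is fixed by the runner-up's bid, deviating from your value can only change a good outcome into a bad one — never the reverse.

$519.5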